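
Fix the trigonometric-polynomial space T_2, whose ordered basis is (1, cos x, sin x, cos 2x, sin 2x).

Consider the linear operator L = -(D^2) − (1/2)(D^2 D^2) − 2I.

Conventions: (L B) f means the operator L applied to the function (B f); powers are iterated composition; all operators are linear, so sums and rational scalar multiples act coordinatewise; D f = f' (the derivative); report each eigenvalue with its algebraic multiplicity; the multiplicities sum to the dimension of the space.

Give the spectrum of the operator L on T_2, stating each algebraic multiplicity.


λ = -6 (multiplicity 2), λ = -2 (multiplicity 1), λ = -3/2 (multiplicity 2)

image of 1: -2
image of cos x: -(3/2)cos x
image of sin x: -(3/2)sin x
image of cos 2x: -6cos 2x
image of sin 2x: -6sin 2x
the matrix is diagonal; its diagonal is (-2, -3/2, -3/2, -6, -6)
for a triangular matrix the eigenvalues are the diagonal entries, with algebraic multiplicity their repetition count


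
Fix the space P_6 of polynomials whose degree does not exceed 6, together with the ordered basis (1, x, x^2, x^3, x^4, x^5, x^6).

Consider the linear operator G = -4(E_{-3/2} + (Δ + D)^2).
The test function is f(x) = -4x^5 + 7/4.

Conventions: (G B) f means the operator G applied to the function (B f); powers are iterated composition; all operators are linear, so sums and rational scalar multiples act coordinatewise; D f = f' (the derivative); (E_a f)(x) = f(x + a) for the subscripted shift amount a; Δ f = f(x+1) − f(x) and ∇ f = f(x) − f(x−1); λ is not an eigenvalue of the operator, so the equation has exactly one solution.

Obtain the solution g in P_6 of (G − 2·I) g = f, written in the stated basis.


g(x) = (2/3)x^5 + (10/3)x^4 - (290/9)x^3 - (815/3)x^2 - (235/12)x + 7789/4

write g with unknown coordinates in the stated basis and equate coefficients in (G − 2·I) g = f
solving from the highest basis element down gives g = (2/3)x^5 + (10/3)x^4 - (290/9)x^3 - (815/3)x^2 - (235/12)x + 7789/4
check: G g = -(8/3)x^5 + (20/3)x^4 - (580/9)x^3 - (1630/3)x^2 - (235/6)x + 15585/4
so G g − 2·g = -4x^5 + 7/4 = f ✓


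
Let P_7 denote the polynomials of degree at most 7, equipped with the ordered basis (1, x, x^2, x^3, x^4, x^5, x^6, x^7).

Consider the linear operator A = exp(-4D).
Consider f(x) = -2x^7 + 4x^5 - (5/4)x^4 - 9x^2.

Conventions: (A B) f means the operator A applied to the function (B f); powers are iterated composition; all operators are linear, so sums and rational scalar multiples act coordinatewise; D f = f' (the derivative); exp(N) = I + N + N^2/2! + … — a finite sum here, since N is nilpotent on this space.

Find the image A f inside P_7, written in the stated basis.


order-1 term: 56x^6 - 80x^4 + 20x^3 + 72x
order-2 term: -672x^5 + 640x^3 - 120x^2 - 144
order-3 term: 4480x^4 - 2560x^2 + 320x
order-4 term: -17920x^3 + 5120x - 320
order-5 term: 43008x^2 - 4096
order-6 term: -57344x
order-7 term: 32768
the series for exp(-4D) f terminates at order 7
exp(-4D) f = -2x^7 + 56x^6 - 668x^5 + (17595/4)x^4 - 17260x^3 + 40319x^2 - 51832x + 28208

the image equals g(x) = -2x^7 + 56x^6 - 668x^5 + (17595/4)x^4 - 17260x^3 + 40319x^2 - 51832x + 28208


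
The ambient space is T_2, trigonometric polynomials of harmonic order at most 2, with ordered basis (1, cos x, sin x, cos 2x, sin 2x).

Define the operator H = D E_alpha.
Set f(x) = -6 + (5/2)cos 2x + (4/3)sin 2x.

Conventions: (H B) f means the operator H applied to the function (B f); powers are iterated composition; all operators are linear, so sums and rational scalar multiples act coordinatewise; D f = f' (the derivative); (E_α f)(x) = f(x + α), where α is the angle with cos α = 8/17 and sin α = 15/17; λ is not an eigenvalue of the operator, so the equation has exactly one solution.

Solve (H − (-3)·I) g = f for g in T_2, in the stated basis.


write g with unknown coordinates in the stated basis and equate coefficients in (H − (-3)·I) g = f
solving from the highest basis element down gives g = -2 + (8381/5262)cos 2x - (289/877)sin 2x
check: H g = -(1998/877)cos 2x + (6109/2631)sin 2x
so H g − (-3)·g = -6 + (5/2)cos 2x + (4/3)sin 2x = f ✓

the result is g(x) = -2 + (8381/5262)cos 2x - (289/877)sin 2x


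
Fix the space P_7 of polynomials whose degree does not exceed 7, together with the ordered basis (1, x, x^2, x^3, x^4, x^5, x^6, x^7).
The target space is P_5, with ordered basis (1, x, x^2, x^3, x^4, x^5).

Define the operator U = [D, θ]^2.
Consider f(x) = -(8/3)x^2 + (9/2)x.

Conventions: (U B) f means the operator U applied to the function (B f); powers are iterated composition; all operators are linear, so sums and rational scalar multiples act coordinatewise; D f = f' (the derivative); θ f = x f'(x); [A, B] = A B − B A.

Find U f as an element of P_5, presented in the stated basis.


the image equals g(x) = -16/3

θ f = -(16/3)x^2 + (9/2)x
D θ f = -(32/3)x + 9/2
D f = -(16/3)x + 9/2
θ D f = -(16/3)x
[D, θ] f = -(16/3)x + 9/2
θ [D, θ] f = -(16/3)x
D θ [D, θ] f = -16/3
D [D, θ] f = -16/3
θ D [D, θ] f = 0
[D, θ] [D, θ] f = -16/3


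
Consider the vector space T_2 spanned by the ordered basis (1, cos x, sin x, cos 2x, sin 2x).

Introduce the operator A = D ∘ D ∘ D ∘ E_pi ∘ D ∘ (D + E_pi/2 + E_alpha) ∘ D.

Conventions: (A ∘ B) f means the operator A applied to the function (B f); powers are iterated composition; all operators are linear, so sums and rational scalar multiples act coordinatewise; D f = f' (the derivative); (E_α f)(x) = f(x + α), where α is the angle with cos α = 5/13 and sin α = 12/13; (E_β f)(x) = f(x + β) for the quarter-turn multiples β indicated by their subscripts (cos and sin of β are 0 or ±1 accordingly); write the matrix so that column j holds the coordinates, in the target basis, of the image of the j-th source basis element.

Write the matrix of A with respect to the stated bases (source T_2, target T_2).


image of 1: 0
image of cos x: (38/13)cos x + (5/13)sin x
image of sin x: -(5/13)cos x + (38/13)sin x
image of cos 2x: -(14656/169)cos 2x + (9216/169)sin 2x
image of sin 2x: -(9216/169)cos 2x - (14656/169)sin 2x
each image's coordinates form column j of the matrix

the matrix is [[0, 0, 0, 0, 0]; [0, 38/13, -5/13, 0, 0]; [0, 5/13, 38/13, 0, 0]; [0, 0, 0, -14656/169, -9216/169]; [0, 0, 0, 9216/169, -14656/169]] (rows listed top to bottom)


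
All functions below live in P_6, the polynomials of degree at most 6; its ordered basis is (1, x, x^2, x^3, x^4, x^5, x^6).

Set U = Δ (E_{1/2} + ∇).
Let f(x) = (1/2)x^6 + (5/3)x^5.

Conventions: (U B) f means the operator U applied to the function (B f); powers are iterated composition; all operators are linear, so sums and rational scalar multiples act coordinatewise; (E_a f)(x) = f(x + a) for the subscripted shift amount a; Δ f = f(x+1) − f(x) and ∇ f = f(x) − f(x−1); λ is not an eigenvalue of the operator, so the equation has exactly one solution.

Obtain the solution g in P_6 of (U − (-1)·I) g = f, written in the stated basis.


g(x) = (1/2)x^6 - (4/3)x^5 - (70/3)x^4 + (685/6)x^3 + (625/3)x^2 - (70049/48)x + 10121/24

write g with unknown coordinates in the stated basis and equate coefficients in (U − (-1)·I) g = f
solving from the highest basis element down gives g = (1/2)x^6 - (4/3)x^5 - (70/3)x^4 + (685/6)x^3 + (625/3)x^2 - (70049/48)x + 10121/24
check: U g = 3x^5 + (70/3)x^4 - (685/6)x^3 - (625/3)x^2 + (70049/48)x - 10121/24
so U g − (-1)·g = (1/2)x^6 + (5/3)x^5 = f ✓


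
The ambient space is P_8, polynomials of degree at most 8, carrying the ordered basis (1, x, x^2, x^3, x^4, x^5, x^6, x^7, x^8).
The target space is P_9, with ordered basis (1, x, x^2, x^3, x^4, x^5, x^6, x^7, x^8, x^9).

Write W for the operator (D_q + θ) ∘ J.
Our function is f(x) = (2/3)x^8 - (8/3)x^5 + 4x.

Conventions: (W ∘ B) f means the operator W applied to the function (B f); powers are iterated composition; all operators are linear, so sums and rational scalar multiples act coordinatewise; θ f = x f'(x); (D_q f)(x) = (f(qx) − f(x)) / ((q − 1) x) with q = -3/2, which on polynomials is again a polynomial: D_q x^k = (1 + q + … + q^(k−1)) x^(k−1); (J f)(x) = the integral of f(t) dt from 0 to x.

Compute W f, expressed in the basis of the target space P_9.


the result is g(x) = (2/3)x^9 + (4039/3456)x^8 - (8/3)x^6 + (133/72)x^5 + 4x^2 - x

J f = (2/27)x^9 - (4/9)x^6 + 2x^2
D_q J f = (4039/3456)x^8 + (133/72)x^5 - x
θ J f = (2/3)x^9 - (8/3)x^6 + 4x^2
(D_q + θ) J f = (2/3)x^9 + (4039/3456)x^8 - (8/3)x^6 + (133/72)x^5 + 4x^2 - x


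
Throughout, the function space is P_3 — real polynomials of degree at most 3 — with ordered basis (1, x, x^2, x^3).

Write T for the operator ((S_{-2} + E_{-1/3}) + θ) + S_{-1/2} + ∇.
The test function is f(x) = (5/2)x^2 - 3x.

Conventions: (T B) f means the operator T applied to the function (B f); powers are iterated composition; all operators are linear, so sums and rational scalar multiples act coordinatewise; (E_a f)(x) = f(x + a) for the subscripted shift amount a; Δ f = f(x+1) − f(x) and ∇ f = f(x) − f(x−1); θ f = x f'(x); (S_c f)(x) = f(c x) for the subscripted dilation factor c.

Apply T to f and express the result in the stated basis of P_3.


the image equals g(x) = (145/8)x^2 + (29/6)x - 38/9

S_{-2} f = 10x^2 + 6x
E_{-1/3} f = (5/2)x^2 - (14/3)x + 23/18
(S_{-2} + E_{-1/3}) f = (25/2)x^2 + (4/3)x + 23/18
θ f = 5x^2 - 3x
((S_{-2} + E_{-1/3}) + θ) f = (35/2)x^2 - (5/3)x + 23/18
S_{-1/2} f = (5/8)x^2 + (3/2)x
∇ f = 5x - 11/2
(((S_{-2} + E_{-1/3}) + θ) + S_{-1/2} + ∇) f = (145/8)x^2 + (29/6)x - 38/9


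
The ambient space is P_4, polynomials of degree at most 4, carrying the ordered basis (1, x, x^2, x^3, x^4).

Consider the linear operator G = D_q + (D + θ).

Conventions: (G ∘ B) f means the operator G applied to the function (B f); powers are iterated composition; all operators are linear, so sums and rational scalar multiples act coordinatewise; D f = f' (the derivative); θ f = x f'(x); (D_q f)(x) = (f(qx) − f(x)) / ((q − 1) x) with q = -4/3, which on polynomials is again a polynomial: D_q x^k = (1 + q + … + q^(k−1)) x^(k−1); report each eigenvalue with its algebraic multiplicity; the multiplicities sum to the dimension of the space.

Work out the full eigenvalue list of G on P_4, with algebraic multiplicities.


image of 1: 0
image of x: x + 2
image of x^2: 2x^2 + (5/3)x
image of x^3: 3x^3 + (40/9)x^2
image of x^4: 4x^4 + (83/27)x^3
the matrix is upper triangular; its diagonal is (0, 1, 2, 3, 4)
for a triangular matrix the eigenvalues are the diagonal entries, with algebraic multiplicity their repetition count

λ = 0 (multiplicity 1), λ = 1 (multiplicity 1), λ = 2 (multiplicity 1), λ = 3 (multiplicity 1), λ = 4 (multiplicity 1)


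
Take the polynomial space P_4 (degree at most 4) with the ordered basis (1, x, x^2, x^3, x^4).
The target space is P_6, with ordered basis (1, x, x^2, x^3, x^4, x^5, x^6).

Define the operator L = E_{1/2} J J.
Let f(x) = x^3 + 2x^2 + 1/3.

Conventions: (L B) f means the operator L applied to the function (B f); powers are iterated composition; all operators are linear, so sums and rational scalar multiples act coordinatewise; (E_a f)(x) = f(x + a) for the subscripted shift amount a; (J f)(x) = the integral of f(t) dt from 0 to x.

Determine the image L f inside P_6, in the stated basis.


the result is g(x) = (1/20)x^5 + (7/24)x^4 + (11/24)x^3 + (23/48)x^2 + (17/64)x + 103/1920

J f = (1/4)x^4 + (2/3)x^3 + (1/3)x
J J f = (1/20)x^5 + (1/6)x^4 + (1/6)x^2
E_{1/2} J J f = (1/20)x^5 + (7/24)x^4 + (11/24)x^3 + (23/48)x^2 + (17/64)x + 103/1920


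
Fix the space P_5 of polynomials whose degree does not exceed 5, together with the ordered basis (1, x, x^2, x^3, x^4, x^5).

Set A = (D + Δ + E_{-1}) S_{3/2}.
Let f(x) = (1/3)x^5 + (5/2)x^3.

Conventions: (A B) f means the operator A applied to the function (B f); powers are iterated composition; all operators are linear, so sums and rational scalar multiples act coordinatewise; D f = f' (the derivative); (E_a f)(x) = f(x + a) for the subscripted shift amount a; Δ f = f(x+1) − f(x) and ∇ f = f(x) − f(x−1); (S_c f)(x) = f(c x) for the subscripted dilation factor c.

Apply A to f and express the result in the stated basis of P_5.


S_{3/2} f = (81/32)x^5 + (135/16)x^3
D S_{3/2} f = (405/32)x^4 + (405/16)x^2
Δ S_{3/2} f = (405/32)x^4 + (405/16)x^3 + (405/8)x^2 + (1215/32)x + 351/32
E_{-1} S_{3/2} f = (81/32)x^5 - (405/32)x^4 + (135/4)x^3 - (405/8)x^2 + (1215/32)x - 351/32
(D + Δ + E_{-1}) S_{3/2} f = (81/32)x^5 + (405/32)x^4 + (945/16)x^3 + (405/16)x^2 + (1215/16)x

the image equals g(x) = (81/32)x^5 + (405/32)x^4 + (945/16)x^3 + (405/16)x^2 + (1215/16)x


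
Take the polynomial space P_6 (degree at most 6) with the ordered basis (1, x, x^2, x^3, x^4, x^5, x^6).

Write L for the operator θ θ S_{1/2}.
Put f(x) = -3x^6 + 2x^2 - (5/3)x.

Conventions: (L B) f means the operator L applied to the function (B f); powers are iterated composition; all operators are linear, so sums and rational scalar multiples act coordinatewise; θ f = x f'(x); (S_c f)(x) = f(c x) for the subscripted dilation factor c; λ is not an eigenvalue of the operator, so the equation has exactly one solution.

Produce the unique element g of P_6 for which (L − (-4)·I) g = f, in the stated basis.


write g with unknown coordinates in the stated basis and equate coefficients in (L − (-4)·I) g = f
solving from the highest basis element down gives g = -(48/73)x^6 + (2/5)x^2 - (10/27)x
check: L g = -(27/73)x^6 + (2/5)x^2 - (5/27)x
so L g − (-4)·g = -3x^6 + 2x^2 - (5/3)x = f ✓

the result is g(x) = -(48/73)x^6 + (2/5)x^2 - (10/27)x


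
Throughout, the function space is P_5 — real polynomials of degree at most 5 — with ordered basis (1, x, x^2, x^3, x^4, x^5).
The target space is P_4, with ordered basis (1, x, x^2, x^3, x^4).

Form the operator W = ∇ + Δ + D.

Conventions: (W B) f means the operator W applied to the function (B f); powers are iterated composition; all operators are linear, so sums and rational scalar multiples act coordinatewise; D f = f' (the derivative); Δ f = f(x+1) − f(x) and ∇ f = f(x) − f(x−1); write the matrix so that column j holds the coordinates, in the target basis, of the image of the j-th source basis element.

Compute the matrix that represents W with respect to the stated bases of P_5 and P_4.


image of 1: 0
image of x: 3
image of x^2: 6x
image of x^3: 9x^2 + 2
image of x^4: 12x^3 + 8x
image of x^5: 15x^4 + 20x^2 + 2
each image's coordinates form column j of the matrix

the matrix is [[0, 3, 0, 2, 0, 2]; [0, 0, 6, 0, 8, 0]; [0, 0, 0, 9, 0, 20]; [0, 0, 0, 0, 12, 0]; [0, 0, 0, 0, 0, 15]] (rows listed top to bottom)


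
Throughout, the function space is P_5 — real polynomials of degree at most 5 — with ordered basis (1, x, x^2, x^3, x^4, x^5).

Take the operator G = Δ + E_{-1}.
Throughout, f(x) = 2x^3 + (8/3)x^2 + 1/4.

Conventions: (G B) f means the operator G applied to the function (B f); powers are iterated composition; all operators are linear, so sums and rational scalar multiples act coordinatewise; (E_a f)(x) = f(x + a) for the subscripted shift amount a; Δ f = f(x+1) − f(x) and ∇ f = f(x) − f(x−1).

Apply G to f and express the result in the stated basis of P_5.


the result is g(x) = 2x^3 + (8/3)x^2 + 12x + 67/12

Δ f = 6x^2 + (34/3)x + 14/3
E_{-1} f = 2x^3 - (10/3)x^2 + (2/3)x + 11/12
(Δ + E_{-1}) f = 2x^3 + (8/3)x^2 + 12x + 67/12


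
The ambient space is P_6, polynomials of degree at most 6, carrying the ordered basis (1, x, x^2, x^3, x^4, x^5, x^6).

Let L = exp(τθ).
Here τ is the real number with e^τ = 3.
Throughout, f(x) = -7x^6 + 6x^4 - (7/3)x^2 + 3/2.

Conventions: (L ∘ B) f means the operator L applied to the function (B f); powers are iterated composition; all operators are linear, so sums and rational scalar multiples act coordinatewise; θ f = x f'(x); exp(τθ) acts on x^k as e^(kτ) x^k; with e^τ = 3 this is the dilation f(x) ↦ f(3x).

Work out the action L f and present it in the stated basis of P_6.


exp(τθ) x^k = e^(kτ) x^k; with e^τ = 3 this sends x^k to 3^k x^k
x^2 ↦ 9 x^2
x^4 ↦ 81 x^4
x^6 ↦ 729 x^6
applying this coordinatewise to f: exp(τθ) f = -5103x^6 + 486x^4 - 21x^2 + 3/2

the image equals g(x) = -5103x^6 + 486x^4 - 21x^2 + 3/2


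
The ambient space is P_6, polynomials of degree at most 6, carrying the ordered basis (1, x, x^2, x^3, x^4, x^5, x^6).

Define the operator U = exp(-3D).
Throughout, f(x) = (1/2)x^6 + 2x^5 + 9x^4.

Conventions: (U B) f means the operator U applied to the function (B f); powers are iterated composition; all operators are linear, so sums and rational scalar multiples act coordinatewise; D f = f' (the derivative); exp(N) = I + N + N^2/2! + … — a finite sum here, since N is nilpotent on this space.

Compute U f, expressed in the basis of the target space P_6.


the result is g(x) = (1/2)x^6 - 7x^5 + (93/2)x^4 - 198x^3 + (1107/2)x^2 - 891x + 1215/2

order-1 term: -9x^5 - 30x^4 - 108x^3
order-2 term: (135/2)x^4 + 180x^3 + 486x^2
order-3 term: -270x^3 - 540x^2 - 972x
order-4 term: (1215/2)x^2 + 810x + 729
order-5 term: -729x - 486
order-6 term: 729/2
the series for exp(-3D) f terminates at order 6
exp(-3D) f = (1/2)x^6 - 7x^5 + (93/2)x^4 - 198x^3 + (1107/2)x^2 - 891x + 1215/2


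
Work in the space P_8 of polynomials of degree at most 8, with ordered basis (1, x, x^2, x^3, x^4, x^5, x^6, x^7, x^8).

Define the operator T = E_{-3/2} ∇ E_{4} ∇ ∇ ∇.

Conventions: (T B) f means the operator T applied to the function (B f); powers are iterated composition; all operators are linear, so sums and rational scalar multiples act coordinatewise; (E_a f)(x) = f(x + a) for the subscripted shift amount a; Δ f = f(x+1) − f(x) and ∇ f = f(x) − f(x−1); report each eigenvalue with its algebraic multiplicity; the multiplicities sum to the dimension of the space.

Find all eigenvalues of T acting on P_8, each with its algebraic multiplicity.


image of 1: 0
image of x: 0
image of x^2: 0
image of x^3: 0
image of x^4: 24
image of x^5: 120x + 60
image of x^6: 360x^2 + 360x + 210
image of x^7: 840x^3 + 1260x^2 + 1470x + 525
image of x^8: 1680x^4 + 3360x^3 + 5880x^2 + 4200x + 1449
the matrix is upper triangular; its diagonal is (0, 0, 0, 0, 0, 0, 0, 0, 0)
for a triangular matrix the eigenvalues are the diagonal entries, with algebraic multiplicity their repetition count

λ = 0 (multiplicity 9)


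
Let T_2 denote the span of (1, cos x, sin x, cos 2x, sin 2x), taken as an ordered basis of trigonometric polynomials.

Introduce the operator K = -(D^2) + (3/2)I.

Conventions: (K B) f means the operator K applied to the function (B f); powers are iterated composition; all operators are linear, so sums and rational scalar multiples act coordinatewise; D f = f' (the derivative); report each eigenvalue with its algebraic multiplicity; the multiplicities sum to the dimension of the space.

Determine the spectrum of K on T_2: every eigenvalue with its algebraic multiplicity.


image of 1: 3/2
image of cos x: (5/2)cos x
image of sin x: (5/2)sin x
image of cos 2x: (11/2)cos 2x
image of sin 2x: (11/2)sin 2x
the matrix is diagonal; its diagonal is (3/2, 5/2, 5/2, 11/2, 11/2)
for a triangular matrix the eigenvalues are the diagonal entries, with algebraic multiplicity their repetition count

λ = 3/2 (multiplicity 1), λ = 5/2 (multiplicity 2), λ = 11/2 (multiplicity 2)


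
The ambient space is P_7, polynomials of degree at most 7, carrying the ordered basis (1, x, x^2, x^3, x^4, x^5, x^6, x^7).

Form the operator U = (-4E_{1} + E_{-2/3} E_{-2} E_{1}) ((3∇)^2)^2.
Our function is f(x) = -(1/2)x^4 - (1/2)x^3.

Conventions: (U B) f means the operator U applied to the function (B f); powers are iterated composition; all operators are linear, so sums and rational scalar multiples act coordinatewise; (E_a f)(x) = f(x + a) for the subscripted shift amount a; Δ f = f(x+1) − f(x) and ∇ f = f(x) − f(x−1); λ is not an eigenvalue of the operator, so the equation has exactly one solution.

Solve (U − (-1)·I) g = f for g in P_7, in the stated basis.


write g with unknown coordinates in the stated basis and equate coefficients in (U − (-1)·I) g = f
solving from the highest basis element down gives g = -(1/2)x^4 - (1/2)x^3 - 2916
check: U g = 2916
so U g − (-1)·g = -(1/2)x^4 - (1/2)x^3 = f ✓

the image equals g(x) = -(1/2)x^4 - (1/2)x^3 - 2916


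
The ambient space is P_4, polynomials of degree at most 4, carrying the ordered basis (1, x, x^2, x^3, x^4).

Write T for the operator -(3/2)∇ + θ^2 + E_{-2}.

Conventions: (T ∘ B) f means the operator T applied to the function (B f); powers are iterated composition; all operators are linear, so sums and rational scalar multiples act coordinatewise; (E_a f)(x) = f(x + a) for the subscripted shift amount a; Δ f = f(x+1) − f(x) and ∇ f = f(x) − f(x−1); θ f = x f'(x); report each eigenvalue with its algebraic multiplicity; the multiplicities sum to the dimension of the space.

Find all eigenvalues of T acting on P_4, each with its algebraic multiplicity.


image of 1: 1
image of x: 2x - 7/2
image of x^2: 5x^2 - 7x + 11/2
image of x^3: 10x^3 - (21/2)x^2 + (33/2)x - 19/2
image of x^4: 17x^4 - 14x^3 + 33x^2 - 38x + 35/2
the matrix is upper triangular; its diagonal is (1, 2, 5, 10, 17)
for a triangular matrix the eigenvalues are the diagonal entries, with algebraic multiplicity their repetition count

λ = 1 (multiplicity 1), λ = 2 (multiplicity 1), λ = 5 (multiplicity 1), λ = 10 (multiplicity 1), λ = 17 (multiplicity 1)


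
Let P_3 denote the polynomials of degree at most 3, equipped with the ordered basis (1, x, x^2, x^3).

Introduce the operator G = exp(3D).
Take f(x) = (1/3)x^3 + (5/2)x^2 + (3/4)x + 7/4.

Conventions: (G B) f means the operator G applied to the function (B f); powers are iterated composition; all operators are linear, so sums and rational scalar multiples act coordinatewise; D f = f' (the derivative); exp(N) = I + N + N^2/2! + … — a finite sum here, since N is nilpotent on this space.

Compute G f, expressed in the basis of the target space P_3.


order-1 term: 3x^2 + 15x + 9/4
order-2 term: 9x + 45/2
order-3 term: 9
the series for exp(3D) f terminates at order 3
exp(3D) f = (1/3)x^3 + (11/2)x^2 + (99/4)x + 71/2

the image equals g(x) = (1/3)x^3 + (11/2)x^2 + (99/4)x + 71/2


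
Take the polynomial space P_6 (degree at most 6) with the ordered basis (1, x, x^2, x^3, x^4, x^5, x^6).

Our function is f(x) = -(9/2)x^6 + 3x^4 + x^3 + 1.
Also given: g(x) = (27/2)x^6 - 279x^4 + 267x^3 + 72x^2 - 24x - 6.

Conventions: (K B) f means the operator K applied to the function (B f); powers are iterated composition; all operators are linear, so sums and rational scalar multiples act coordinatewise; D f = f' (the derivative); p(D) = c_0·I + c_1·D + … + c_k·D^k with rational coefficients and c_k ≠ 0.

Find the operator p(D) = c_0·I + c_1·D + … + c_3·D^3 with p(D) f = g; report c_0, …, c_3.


D^0 f = -(9/2)x^6 + 3x^4 + x^3 + 1
D^1 f = -27x^5 + 12x^3 + 3x^2
D^2 f = -135x^4 + 36x^2 + 6x
D^3 f = -540x^3 + 72x + 6
matching coefficients of g against c_0 f + c_1 Df + … from the top degree down determines the c_i
solution: c_0 = -3, c_1 = 0, c_2 = 2, c_3 = -1/2

c_0 = -3, c_1 = 0, c_2 = 2, c_3 = -1/2


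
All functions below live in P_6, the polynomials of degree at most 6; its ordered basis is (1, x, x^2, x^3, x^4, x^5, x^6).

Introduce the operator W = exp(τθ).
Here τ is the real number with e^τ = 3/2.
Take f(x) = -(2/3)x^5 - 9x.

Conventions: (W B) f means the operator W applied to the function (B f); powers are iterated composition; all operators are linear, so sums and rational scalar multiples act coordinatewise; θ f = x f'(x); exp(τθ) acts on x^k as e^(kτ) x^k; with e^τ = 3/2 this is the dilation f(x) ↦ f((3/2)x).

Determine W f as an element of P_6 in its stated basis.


the result is g(x) = -(81/16)x^5 - (27/2)x

exp(τθ) x^k = e^(kτ) x^k; with e^τ = 3/2 this sends x^k to (3/2)^k x^k
x ↦ 3/2 x
x^5 ↦ 243/32 x^5
applying this coordinatewise to f: exp(τθ) f = -(81/16)x^5 - (27/2)x


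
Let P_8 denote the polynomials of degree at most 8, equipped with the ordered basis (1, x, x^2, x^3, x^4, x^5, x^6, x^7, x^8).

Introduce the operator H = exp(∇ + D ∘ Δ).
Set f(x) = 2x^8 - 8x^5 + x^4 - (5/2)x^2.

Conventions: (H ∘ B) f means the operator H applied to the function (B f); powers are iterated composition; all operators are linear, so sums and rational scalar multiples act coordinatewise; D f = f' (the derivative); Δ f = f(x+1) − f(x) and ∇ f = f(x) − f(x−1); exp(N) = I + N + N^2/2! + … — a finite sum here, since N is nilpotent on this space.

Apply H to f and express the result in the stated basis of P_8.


order-1 term: 16x^7 + 56x^6 + 448x^5 + 380x^4 + 596x^3 - 34x^2 + 19x - 67/2
order-2 term: 56x^6 + 336x^5 + 2660x^4 + 6080x^3 + 13262x^2 + 8548x + 6605/2
order-3 term: 112x^5 + 840x^4 + 6160x^3 + 16720x^2 + 31460x + 18802
order-4 term: 140x^4 + 1120x^3 + 7000x^2 + 16760x + 19003
order-5 term: 112x^3 + 840x^2 + 3920x + 5732
order-6 term: 56x^2 + 336x + 868
order-7 term: 16x + 56
order-8 term: 2
the series for exp(∇ + D ∘ Δ) f terminates at order 8
exp(∇ + D ∘ Δ) f = 2x^8 + 16x^7 + 112x^6 + 888x^5 + 4021x^4 + 14068x^3 + (75683/2)x^2 + 61059x + 47732

the result is g(x) = 2x^8 + 16x^7 + 112x^6 + 888x^5 + 4021x^4 + 14068x^3 + (75683/2)x^2 + 61059x + 47732


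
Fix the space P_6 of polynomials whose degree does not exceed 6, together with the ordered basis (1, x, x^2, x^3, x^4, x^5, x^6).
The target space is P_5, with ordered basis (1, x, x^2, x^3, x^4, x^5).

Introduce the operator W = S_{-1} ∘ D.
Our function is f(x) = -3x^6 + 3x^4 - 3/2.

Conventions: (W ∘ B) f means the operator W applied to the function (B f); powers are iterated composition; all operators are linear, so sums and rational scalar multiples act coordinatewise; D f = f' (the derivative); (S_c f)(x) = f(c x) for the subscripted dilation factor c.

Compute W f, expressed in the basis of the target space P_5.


D f = -18x^5 + 12x^3
S_{-1} D f = 18x^5 - 12x^3

g(x) = 18x^5 - 12x^3


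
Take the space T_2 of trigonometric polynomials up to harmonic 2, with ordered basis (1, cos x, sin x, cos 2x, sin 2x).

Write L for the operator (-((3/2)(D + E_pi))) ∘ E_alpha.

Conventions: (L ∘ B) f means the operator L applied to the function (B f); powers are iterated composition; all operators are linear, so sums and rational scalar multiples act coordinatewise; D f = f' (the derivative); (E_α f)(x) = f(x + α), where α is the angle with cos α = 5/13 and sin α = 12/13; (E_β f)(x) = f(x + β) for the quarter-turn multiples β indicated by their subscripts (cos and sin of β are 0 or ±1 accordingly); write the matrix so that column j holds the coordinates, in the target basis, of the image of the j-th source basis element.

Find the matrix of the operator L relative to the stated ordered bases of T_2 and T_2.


image of 1: -3/2
image of cos x: (51/26)cos x - (21/26)sin x
image of sin x: (21/26)cos x + (51/26)sin x
image of cos 2x: (1077/338)cos 2x - (177/169)sin 2x
image of sin 2x: (177/169)cos 2x + (1077/338)sin 2x
each image's coordinates form column j of the matrix

the matrix is [[-3/2, 0, 0, 0, 0]; [0, 51/26, 21/26, 0, 0]; [0, -21/26, 51/26, 0, 0]; [0, 0, 0, 1077/338, 177/169]; [0, 0, 0, -177/169, 1077/338]] (rows listed top to bottom)


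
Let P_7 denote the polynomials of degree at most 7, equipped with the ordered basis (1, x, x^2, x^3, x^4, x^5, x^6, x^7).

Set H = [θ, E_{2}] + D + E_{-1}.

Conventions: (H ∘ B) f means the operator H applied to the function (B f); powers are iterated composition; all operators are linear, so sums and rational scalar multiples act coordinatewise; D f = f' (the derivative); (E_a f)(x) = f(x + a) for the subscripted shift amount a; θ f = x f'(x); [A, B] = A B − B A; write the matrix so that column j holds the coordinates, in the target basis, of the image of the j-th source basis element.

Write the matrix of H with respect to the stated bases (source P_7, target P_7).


the matrix is [[1, -2, -7, -25, -63, -161, -383, -897]; [0, 1, -4, -21, -100, -315, -966, -2681]; [0, 0, 1, -6, -42, -250, -945, -3381]; [0, 0, 0, 1, -8, -70, -500, -2205]; [0, 0, 0, 0, 1, -10, -105, -875]; [0, 0, 0, 0, 0, 1, -12, -147]; [0, 0, 0, 0, 0, 0, 1, -14]; [0, 0, 0, 0, 0, 0, 0, 1]] (rows listed top to bottom)

image of 1: 1
image of x: x - 2
image of x^2: x^2 - 4x - 7
image of x^3: x^3 - 6x^2 - 21x - 25
image of x^4: x^4 - 8x^3 - 42x^2 - 100x - 63
image of x^5: x^5 - 10x^4 - 70x^3 - 250x^2 - 315x - 161
image of x^6: x^6 - 12x^5 - 105x^4 - 500x^3 - 945x^2 - 966x - 383
image of x^7: x^7 - 14x^6 - 147x^5 - 875x^4 - 2205x^3 - 3381x^2 - 2681x - 897
each image's coordinates form column j of the matrix


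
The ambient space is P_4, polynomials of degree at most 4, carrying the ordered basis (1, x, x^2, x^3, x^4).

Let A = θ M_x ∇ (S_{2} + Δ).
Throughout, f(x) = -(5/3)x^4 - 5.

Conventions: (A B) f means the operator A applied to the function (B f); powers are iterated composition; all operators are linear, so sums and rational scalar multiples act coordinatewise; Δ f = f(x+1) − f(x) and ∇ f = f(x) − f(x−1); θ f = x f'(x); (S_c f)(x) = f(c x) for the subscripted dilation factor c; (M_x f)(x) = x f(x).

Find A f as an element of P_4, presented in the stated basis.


S_{2} f = -(80/3)x^4 - 5
Δ f = -(20/3)x^3 - 10x^2 - (20/3)x - 5/3
(S_{2} + Δ) f = -(80/3)x^4 - (20/3)x^3 - 10x^2 - (20/3)x - 20/3
∇ (S_{2} + Δ) f = -(320/3)x^3 + 140x^2 - (320/3)x + 70/3
M_x ∇ (S_{2} + Δ) f = -(320/3)x^4 + 140x^3 - (320/3)x^2 + (70/3)x
θ (M_x ∇) (S_{2} + Δ) f = -(1280/3)x^4 + 420x^3 - (640/3)x^2 + (70/3)x

the result is g(x) = -(1280/3)x^4 + 420x^3 - (640/3)x^2 + (70/3)x


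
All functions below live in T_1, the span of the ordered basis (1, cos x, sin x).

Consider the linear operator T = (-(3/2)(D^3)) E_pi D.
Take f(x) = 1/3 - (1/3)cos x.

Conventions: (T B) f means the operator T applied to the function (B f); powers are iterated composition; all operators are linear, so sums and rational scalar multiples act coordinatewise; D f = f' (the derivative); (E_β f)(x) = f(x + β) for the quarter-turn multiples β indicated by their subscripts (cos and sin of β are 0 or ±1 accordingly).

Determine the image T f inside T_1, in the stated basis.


D f = (1/3)sin x
E_pi D f = -(1/3)sin x
D E_pi D f = -(1/3)cos x
D D E_pi D f = (1/3)sin x
D D D E_pi D f = (1/3)cos x
(-(3/2)(D^3)) E_pi D f = -(1/2)cos x

g(x) = -(1/2)cos x


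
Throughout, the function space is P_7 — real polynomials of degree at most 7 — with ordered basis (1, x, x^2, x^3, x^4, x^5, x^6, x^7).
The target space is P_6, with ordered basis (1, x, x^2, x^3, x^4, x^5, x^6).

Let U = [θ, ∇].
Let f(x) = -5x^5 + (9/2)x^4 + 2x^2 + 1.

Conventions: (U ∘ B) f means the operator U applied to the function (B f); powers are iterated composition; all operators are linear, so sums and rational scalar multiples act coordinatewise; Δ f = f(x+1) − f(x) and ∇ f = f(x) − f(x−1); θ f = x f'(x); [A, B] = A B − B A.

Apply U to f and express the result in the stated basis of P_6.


g(x) = 25x^4 - 118x^3 + 204x^2 - 158x + 47

∇ f = -25x^4 + 68x^3 - 77x^2 + 47x - 23/2
θ ∇ f = -100x^4 + 204x^3 - 154x^2 + 47x
θ f = -25x^5 + 18x^4 + 4x^2
∇ θ f = -125x^4 + 322x^3 - 358x^2 + 205x - 47
[θ, ∇] f = 25x^4 - 118x^3 + 204x^2 - 158x + 47


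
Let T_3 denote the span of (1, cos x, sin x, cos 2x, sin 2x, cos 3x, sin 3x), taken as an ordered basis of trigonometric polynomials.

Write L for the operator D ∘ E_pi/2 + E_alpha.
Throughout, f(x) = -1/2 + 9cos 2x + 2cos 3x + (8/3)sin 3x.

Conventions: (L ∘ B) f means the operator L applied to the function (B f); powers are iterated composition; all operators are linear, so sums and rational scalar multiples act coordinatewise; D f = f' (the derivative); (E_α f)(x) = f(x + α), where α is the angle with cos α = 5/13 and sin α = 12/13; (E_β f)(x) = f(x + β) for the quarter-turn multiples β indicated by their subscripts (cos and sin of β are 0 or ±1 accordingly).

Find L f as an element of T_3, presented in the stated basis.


E_pi/2 f = -1/2 - 9cos 2x - (8/3)cos 3x + 2sin 3x
D E_pi/2 f = 18sin 2x + 6cos 3x + 8sin 3x
E_alpha f = -1/2 - (1071/169)cos 2x - (1080/169)sin 2x - (6278/2197)cos 3x - (11312/6591)sin 3x
(D ∘ E_pi/2 + E_alpha) f = -1/2 - (1071/169)cos 2x + (1962/169)sin 2x + (6904/2197)cos 3x + (41416/6591)sin 3x

the image equals g(x) = -1/2 - (1071/169)cos 2x + (1962/169)sin 2x + (6904/2197)cos 3x + (41416/6591)sin 3x


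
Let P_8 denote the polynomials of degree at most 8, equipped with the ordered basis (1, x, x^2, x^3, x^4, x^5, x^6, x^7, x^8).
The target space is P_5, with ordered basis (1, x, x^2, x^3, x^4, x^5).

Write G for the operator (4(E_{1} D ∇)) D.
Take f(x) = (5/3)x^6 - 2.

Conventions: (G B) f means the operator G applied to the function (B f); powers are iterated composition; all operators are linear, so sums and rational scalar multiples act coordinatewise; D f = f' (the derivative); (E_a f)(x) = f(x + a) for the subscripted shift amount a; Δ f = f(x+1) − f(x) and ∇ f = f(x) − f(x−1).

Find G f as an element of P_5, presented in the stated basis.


the image equals g(x) = 800x^3 + 1200x^2 + 800x + 200

D f = 10x^5
∇ D f = 50x^4 - 100x^3 + 100x^2 - 50x + 10
D ∇ D f = 200x^3 - 300x^2 + 200x - 50
E_{1} D ∇ D f = 200x^3 + 300x^2 + 200x + 50
(4(E_{1} D ∇)) D f = 800x^3 + 1200x^2 + 800x + 200


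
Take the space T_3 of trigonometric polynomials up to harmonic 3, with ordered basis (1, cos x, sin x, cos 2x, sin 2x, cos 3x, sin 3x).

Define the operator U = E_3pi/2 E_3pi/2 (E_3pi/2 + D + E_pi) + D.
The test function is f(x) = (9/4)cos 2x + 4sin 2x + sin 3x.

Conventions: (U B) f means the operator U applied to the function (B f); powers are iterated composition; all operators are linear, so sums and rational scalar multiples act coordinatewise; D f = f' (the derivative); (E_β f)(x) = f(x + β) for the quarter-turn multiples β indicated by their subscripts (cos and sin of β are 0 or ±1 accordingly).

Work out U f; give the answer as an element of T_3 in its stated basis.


E_3pi/2 f = -(9/4)cos 2x - 4sin 2x + cos 3x
D f = 8cos 2x - (9/2)sin 2x + 3cos 3x
E_pi f = (9/4)cos 2x + 4sin 2x - sin 3x
(E_3pi/2 + D + E_pi) f = 8cos 2x - (9/2)sin 2x + 4cos 3x - sin 3x
E_3pi/2 (E_3pi/2 + D + E_pi) f = -8cos 2x + (9/2)sin 2x - cos 3x - 4sin 3x
E_3pi/2 E_3pi/2 (E_3pi/2 + D + E_pi) f = 8cos 2x - (9/2)sin 2x - 4cos 3x + sin 3x
D f = 8cos 2x - (9/2)sin 2x + 3cos 3x
(E_3pi/2 E_3pi/2 (E_3pi/2 + D + E_pi) + D) f = 16cos 2x - 9sin 2x - cos 3x + sin 3x

g(x) = 16cos 2x - 9sin 2x - cos 3x + sin 3x


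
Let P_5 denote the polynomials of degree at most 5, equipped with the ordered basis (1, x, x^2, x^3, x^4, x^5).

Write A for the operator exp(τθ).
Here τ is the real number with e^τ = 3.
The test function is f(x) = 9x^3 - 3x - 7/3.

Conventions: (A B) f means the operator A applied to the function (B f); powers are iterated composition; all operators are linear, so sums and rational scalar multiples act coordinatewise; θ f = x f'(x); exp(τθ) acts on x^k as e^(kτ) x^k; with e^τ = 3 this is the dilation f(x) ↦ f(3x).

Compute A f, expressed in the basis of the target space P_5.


exp(τθ) x^k = e^(kτ) x^k; with e^τ = 3 this sends x^k to 3^k x^k
x ↦ 3 x
x^3 ↦ 27 x^3
applying this coordinatewise to f: exp(τθ) f = 243x^3 - 9x - 7/3

the image equals g(x) = 243x^3 - 9x - 7/3


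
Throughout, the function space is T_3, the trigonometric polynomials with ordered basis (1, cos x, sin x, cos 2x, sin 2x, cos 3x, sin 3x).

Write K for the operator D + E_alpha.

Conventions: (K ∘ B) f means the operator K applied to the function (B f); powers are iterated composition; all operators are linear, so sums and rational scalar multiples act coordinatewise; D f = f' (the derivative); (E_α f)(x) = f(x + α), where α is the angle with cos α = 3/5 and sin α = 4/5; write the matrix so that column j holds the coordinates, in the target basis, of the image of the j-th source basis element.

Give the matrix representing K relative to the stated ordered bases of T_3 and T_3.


the matrix is [[1, 0, 0, 0, 0, 0, 0]; [0, 3/5, 9/5, 0, 0, 0, 0]; [0, -9/5, 3/5, 0, 0, 0, 0]; [0, 0, 0, -7/25, 74/25, 0, 0]; [0, 0, 0, -74/25, -7/25, 0, 0]; [0, 0, 0, 0, 0, -117/125, 419/125]; [0, 0, 0, 0, 0, -419/125, -117/125]] (rows listed top to bottom)

image of 1: 1
image of cos x: (3/5)cos x - (9/5)sin x
image of sin x: (9/5)cos x + (3/5)sin x
image of cos 2x: -(7/25)cos 2x - (74/25)sin 2x
image of sin 2x: (74/25)cos 2x - (7/25)sin 2x
image of cos 3x: -(117/125)cos 3x - (419/125)sin 3x
image of sin 3x: (419/125)cos 3x - (117/125)sin 3x
each image's coordinates form column j of the matrix


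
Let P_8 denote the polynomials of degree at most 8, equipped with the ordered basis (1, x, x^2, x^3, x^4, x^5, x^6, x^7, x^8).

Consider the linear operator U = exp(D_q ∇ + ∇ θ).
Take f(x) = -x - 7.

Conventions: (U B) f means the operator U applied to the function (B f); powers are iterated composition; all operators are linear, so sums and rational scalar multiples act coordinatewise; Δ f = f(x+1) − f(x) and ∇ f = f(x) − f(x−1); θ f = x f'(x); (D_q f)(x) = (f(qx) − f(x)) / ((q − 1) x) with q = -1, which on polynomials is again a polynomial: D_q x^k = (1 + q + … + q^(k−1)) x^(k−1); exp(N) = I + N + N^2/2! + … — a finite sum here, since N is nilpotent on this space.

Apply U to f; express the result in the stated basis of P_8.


order-1 term: -1
the series for exp(D_q ∇ + ∇ θ) f terminates at order 1
exp(D_q ∇ + ∇ θ) f = -x - 8

the result is g(x) = -x - 8


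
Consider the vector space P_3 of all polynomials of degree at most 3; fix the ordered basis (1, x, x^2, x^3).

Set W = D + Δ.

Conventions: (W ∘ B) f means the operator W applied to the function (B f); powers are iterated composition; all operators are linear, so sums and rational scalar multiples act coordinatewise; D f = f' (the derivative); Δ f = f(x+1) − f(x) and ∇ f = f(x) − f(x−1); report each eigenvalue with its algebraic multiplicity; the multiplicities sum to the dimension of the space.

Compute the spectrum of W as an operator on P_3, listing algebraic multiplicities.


λ = 0 (multiplicity 4)

image of 1: 0
image of x: 2
image of x^2: 4x + 1
image of x^3: 6x^2 + 3x + 1
the matrix is upper triangular; its diagonal is (0, 0, 0, 0)
for a triangular matrix the eigenvalues are the diagonal entries, with algebraic multiplicity their repetition count


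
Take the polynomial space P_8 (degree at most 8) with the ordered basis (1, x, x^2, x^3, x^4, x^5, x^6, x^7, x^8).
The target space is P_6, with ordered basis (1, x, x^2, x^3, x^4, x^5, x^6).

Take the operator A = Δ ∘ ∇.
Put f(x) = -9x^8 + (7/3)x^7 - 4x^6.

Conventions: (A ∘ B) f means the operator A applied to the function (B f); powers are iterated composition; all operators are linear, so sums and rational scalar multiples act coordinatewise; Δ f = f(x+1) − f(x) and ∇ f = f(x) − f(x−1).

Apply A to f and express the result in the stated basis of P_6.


∇ f = -72x^7 + (805/3)x^6 - 577x^5 + (2315/3)x^4 - (1997/3)x^3 + 361x^2 - (337/3)x + 46/3
Δ ∇ f = -504x^6 + 98x^5 - 1380x^4 + (490/3)x^3 - 624x^2 + (98/3)x - 26

the image equals g(x) = -504x^6 + 98x^5 - 1380x^4 + (490/3)x^3 - 624x^2 + (98/3)x - 26


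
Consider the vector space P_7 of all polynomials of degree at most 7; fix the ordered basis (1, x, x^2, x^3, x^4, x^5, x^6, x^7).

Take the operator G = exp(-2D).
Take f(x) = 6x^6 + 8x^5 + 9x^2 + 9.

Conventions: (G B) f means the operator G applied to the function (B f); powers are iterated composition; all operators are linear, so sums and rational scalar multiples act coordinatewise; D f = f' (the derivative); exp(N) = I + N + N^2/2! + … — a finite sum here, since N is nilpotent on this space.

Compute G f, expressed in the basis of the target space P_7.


order-1 term: -72x^5 - 80x^4 - 36x
order-2 term: 360x^4 + 320x^3 + 36
order-3 term: -960x^3 - 640x^2
order-4 term: 1440x^2 + 640x
order-5 term: -1152x - 256
order-6 term: 384
the series for exp(-2D) f terminates at order 6
exp(-2D) f = 6x^6 - 64x^5 + 280x^4 - 640x^3 + 809x^2 - 548x + 173

the image equals g(x) = 6x^6 - 64x^5 + 280x^4 - 640x^3 + 809x^2 - 548x + 173
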